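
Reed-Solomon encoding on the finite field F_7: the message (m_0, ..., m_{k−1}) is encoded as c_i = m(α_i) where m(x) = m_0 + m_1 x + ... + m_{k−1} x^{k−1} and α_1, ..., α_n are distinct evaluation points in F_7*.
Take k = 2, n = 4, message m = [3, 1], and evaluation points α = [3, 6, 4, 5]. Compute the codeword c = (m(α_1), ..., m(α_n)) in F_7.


c = [6, 2, 0, 1]

Message polynomial: m(x) = 3 + 1·x (mod 7).
For each evaluation point α_i, compute m(α_i) mod 7:
  α_1 = 3: Horner steps 1 → 6, so m(3) = 6.
  α_2 = 6: Horner steps 1 → 2, so m(6) = 2.
  α_3 = 4: Horner steps 1 → 0, so m(4) = 0.
  α_4 = 5: Horner steps 1 → 1, so m(5) = 1.
Codeword c = [6, 2, 0, 1] ∈ F_7^4.


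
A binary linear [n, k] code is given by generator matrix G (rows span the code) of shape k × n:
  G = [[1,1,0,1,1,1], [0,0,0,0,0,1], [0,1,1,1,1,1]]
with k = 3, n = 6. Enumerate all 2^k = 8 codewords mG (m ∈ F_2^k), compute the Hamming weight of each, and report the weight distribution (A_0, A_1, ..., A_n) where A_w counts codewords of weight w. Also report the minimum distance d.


Weight distribution: A_0 = 1, A_1 = 1, A_2 = 1, A_3 = 1, A_4 = 2, A_5 = 2. Minimum distance d = 1.

Enumerate all 2^3 = 8 messages m ∈ F_2^3.
For each, compute codeword c = mG in F_2^6, then tally its weight.
  m = 000 → c = 000000, weight = 0.
  m = 100 → c = 110111, weight = 5.
  m = 010 → c = 000001, weight = 1.
  m = 110 → c = 110110, weight = 4.
  m = 001 → c = 011111, weight = 5.
  m = 101 → c = 101000, weight = 2.
  m = 011 → c = 011110, weight = 4.
  m = 111 → c = 101001, weight = 3.
Tally weights:
  weight 0: 1 codewords.
  weight 1: 1 codewords.
  weight 2: 1 codewords.
  weight 3: 1 codewords.
  weight 4: 2 codewords.
  weight 5: 2 codewords.
Minimum distance d = smallest w > 0 with A_w > 0 = 1.
Sanity: Σ A_w = 8 = 2^3 = 8 ✓.


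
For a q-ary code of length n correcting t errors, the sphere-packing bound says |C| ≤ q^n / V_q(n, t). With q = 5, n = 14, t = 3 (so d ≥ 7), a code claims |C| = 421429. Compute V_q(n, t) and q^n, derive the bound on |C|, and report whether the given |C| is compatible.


V_q(n, t) = 24809, q^n = 6103515625, Hamming bound = 246020, |C| = 421429 > bound (violated).

Step 1: Compute V_q(n, t) = Σ_{j=0}^3 C(n, j) (q−1)^j.
  j = 0: C(14,0)·(4)^0 = 1·1 = 1.
  j = 1: C(14,1)·(4)^1 = 14·4 = 56.
  j = 2: C(14,2)·(4)^2 = 91·16 = 1456.
  j = 3: C(14,3)·(4)^3 = 364·64 = 23296.
  V_q(n, t) = 1 + 56 + 1456 + 23296 = 24809.
Step 2: q^n = 5^14 = 6103515625.
Step 3: Hamming bound ⌊q^n / V_q(n,t)⌋ = ⌊6103515625/24809⌋ = 246020.
Step 4: Compare |C| = 421429 to 246020: violated.
The claimed |C| lies above the Hamming bound, so no 5-ary code of length 14 with d ≥ 7 can have 421429 codewords.


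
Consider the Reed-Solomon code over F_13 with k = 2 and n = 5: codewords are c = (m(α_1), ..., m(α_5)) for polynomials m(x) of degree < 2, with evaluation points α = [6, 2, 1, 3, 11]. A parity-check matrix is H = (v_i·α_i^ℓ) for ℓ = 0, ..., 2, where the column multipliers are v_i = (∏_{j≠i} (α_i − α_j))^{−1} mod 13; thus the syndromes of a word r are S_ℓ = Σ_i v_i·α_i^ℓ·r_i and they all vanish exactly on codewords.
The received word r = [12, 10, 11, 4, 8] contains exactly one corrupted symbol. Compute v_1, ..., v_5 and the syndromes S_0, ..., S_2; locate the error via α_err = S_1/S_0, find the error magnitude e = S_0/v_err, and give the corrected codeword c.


S = (11, 11, 11), error at position 3, error magnitude e = 8, c = [12, 10, 3, 4, 8].

Step 1: column multipliers v_i = (∏_{j≠i}(α_i − α_j))^{−1} mod 13.
  i = 1 (α = 6): (6−2)(6−1)(6−3)(6−11) = 4·5·3·(−5) = −300 ≡ 12, so v_1 = 12^{−1} = 12 (mod 13).
  i = 2 (α = 2): (2−6)(2−1)(2−3)(2−11) = (−4)·1·(−1)·(−9) = −36 ≡ 3, so v_2 = 3^{−1} = 9 (mod 13).
  i = 3 (α = 1): (1−6)(1−2)(1−3)(1−11) = (−5)·(−1)·(−2)·(−10) = 100 ≡ 9, so v_3 = 9^{−1} = 3 (mod 13).
  i = 4 (α = 3): (3−6)(3−2)(3−1)(3−11) = (−3)·1·2·(−8) = 48 ≡ 9, so v_4 = 9^{−1} = 3 (mod 13).
  i = 5 (α = 11): (11−6)(11−2)(11−1)(11−3) = 5·9·10·8 = 3600 ≡ 12, so v_5 = 12^{−1} = 12 (mod 13).
  v = [12, 9, 3, 3, 12].
Step 2: syndromes of r = [12, 10, 11, 4, 8] (all sums mod 13).
  S_0 = Σ v_i r_i = 12·12 + 9·10 + 3·11 + 3·4 + 12·8 = 375 ≡ 11.
  S_1 = Σ v_i α_i r_i = 12·6·12 + 9·2·10 + 3·1·11 + 3·3·4 + 12·11·8 = 2169 ≡ 11.
  α_i^2 mod 13 = [10, 4, 1, 9, 4].
  S_2 = Σ v_i α_i^2 r_i = 12·10·12 + 9·4·10 + 3·1·11 + 3·9·4 + 12·4·8 = 2325 ≡ 11.
  S = (11, 11, 11) ≠ 0, so r is not a codeword (an error is present).
Step 3: locate the error. For a single error e at position i, S_ℓ = v_i·e·α_i^ℓ, so α_err = S_1/S_0.
  S_0^{−1} = 11^{−1} = 6 (mod 13), so α_err = 11·6 = 66 ≡ 1 = α_3. Error position i = 3.
  Consistency check: S_2/S_1 = 11·6 = 66 ≡ 1 = α_err ✓ (single-error assumption holds).
Step 4: error magnitude e = S_0/v_3 = S_0·∏_{j≠3}(α_3 − α_j) = 11·9 = 99 ≡ 8 (mod 13).
Step 5: correct position 3: c_3 = r_3 − e = 11 − 8 ≡ 3 (mod 13). Hence c = [12, 10, 3, 4, 8].
  Check: interpolating c through the α_i gives m(x) = 9 + 7·x (degree < 2) with m(α_i) = c_i for every i, so c is indeed a codeword.


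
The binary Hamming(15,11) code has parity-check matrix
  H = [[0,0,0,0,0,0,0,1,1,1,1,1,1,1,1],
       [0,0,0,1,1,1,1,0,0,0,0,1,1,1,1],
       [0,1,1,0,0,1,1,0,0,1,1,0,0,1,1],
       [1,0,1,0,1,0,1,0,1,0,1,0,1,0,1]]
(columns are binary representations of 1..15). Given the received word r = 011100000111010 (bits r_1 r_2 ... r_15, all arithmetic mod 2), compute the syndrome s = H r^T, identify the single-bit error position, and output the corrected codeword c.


s = (0, 1, 1, 0)^T, error position = 6, corrected codeword c = 011101000111010

Compute s = H r^T mod 2 one row at a time:
  s_1 = 0 + 0 + 1 + 1 + 1 + 0 + 1 + 0 = 4 ≡ 0 (mod 2).
  s_2 = 1 + 0 + 0 + 0 + 1 + 0 + 1 + 0 = 3 ≡ 1 (mod 2).
  s_3 = 1 + 1 + 0 + 0 + 1 + 1 + 1 + 0 = 5 ≡ 1 (mod 2).
  s_4 = 0 + 1 + 0 + 0 + 0 + 1 + 0 + 0 = 2 ≡ 0 (mod 2).
s = (0, 1, 1, 0)^T — this equals column 6 of H (binary 0110), so error is at position 6.
Correct: flip bit 6 of r = 011100000111010 to get c = 011101000111010.


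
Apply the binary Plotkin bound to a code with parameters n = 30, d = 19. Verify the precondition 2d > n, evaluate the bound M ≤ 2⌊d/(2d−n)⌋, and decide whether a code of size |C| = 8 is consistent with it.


Plotkin bound M ≤ 4; given |C| = 8 > bound (violated).

Check applicability: 2d = 38, n = 30.
2d − n = 8 > 0, so Plotkin applies.
Compute d/(2d−n) = 19/8 ≈ 2.3750.
⌊d/(2d−n)⌋ = 2.
Plotkin bound: M ≤ 2·2 = 4.
Given |C| = 8, check: VIOLATED.
This |C| is above the Plotkin bound, so no binary code with n = 30, d = 19 and 8 codewords exists.


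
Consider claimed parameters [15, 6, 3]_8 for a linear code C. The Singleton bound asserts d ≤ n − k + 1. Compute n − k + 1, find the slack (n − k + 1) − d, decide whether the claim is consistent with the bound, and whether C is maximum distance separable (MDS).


Singleton RHS = n − k + 1 = 10, slack = 7, bound satisfied, not MDS.

Singleton bound: d ≤ n − k + 1.
Here n = 15, k = 6, so n − k + 1 = 10.
Given d = 3, check d ≤ 10: YES.
Slack = (n − k + 1) − d = 7.
The code is NOT MDS (slack = 7 > 0).
Description: the claimed parameters are [15, 6, 3]_8; such a code would be non-MDS.


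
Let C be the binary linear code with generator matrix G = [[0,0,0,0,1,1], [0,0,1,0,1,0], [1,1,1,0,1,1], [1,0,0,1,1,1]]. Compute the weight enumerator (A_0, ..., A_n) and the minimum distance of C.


Weight distribution: A_0 = 1, A_2 = 4, A_3 = 6, A_4 = 3, A_5 = 2. Minimum distance d = 2.

Enumerate all 2^4 = 16 messages m ∈ F_2^4.
For each, compute codeword c = mG in F_2^6, then tally its weight.
  m = 0000 → c = 000000, weight = 0.
  m = 1000 → c = 000011, weight = 2.
  m = 0100 → c = 001010, weight = 2.
  m = 1100 → c = 001001, weight = 2.
  m = 0010 → c = 111011, weight = 5.
  m = 1010 → c = 111000, weight = 3.
  m = 0110 → c = 110001, weight = 3.
  m = 1110 → c = 110010, weight = 3.
  m = 0001 → c = 100111, weight = 4.
  m = 1001 → c = 100100, weight = 2.
  m = 0101 → c = 101101, weight = 4.
  m = 1101 → c = 101110, weight = 4.
  m = 0011 → c = 011100, weight = 3.
  m = 1011 → c = 011111, weight = 5.
  m = 0111 → c = 010110, weight = 3.
  m = 1111 → c = 010101, weight = 3.
Tally weights:
  weight 0: 1 codewords.
  weight 2: 4 codewords.
  weight 3: 6 codewords.
  weight 4: 3 codewords.
  weight 5: 2 codewords.
Minimum distance d = smallest w > 0 with A_w > 0 = 2.
Sanity: Σ A_w = 16 = 2^4 = 16 ✓.


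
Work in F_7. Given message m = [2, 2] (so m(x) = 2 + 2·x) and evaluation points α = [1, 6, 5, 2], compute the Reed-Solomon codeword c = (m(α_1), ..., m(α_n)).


c = [4, 0, 5, 6]

Message polynomial: m(x) = 2 + 2·x (mod 7).
For each evaluation point α_i, compute m(α_i) mod 7:
  α_1 = 1: Horner steps 2 → 4, so m(1) = 4.
  α_2 = 6: Horner steps 2 → 0, so m(6) = 0.
  α_3 = 5: Horner steps 2 → 5, so m(5) = 5.
  α_4 = 2: Horner steps 2 → 6, so m(2) = 6.
Codeword c = [4, 0, 5, 6] ∈ F_7^4.


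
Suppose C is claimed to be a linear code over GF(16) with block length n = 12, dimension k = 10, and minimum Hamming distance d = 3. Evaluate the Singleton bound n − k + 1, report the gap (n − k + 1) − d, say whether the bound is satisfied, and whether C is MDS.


Singleton RHS = n − k + 1 = 3, slack = 0, bound satisfied, MDS.

Singleton bound: d ≤ n − k + 1.
Here n = 12, k = 10, so n − k + 1 = 3.
Given d = 3, check d ≤ 3: YES.
Slack = (n − k + 1) − d = 0.
The code is MDS (slack = 0).
Description: the claimed parameters are [12, 10, 3]_16; such a code would be MDS (meets Singleton bound).


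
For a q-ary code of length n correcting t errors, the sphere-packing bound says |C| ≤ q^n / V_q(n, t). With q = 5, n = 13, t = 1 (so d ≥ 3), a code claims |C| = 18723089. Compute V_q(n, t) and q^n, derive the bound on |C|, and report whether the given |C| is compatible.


V_q(n, t) = 53, q^n = 1220703125, Hamming bound = 23032134, |C| = 18723089 ≤ bound (satisfied).

Step 1: Compute V_q(n, t) = Σ_{j=0}^1 C(n, j) (q−1)^j.
  j = 0: C(13,0)·(4)^0 = 1·1 = 1.
  j = 1: C(13,1)·(4)^1 = 13·4 = 52.
  V_q(n, t) = 1 + 52 = 53.
Step 2: q^n = 5^13 = 1220703125.
Step 3: Hamming bound ⌊q^n / V_q(n,t)⌋ = ⌊1220703125/53⌋ = 23032134.
Step 4: Compare |C| = 18723089 to 23032134: satisfied.
The claimed |C| lies below the Hamming bound.


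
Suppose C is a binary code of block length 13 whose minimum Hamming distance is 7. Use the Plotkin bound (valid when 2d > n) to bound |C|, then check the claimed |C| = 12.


Plotkin bound M ≤ 14; given |C| = 12 ≤ bound (satisfied).

Check applicability: 2d = 14, n = 13.
2d − n = 1 > 0, so Plotkin applies.
Compute d/(2d−n) = 7/1 ≈ 7.0000.
⌊d/(2d−n)⌋ = 7.
Plotkin bound: M ≤ 2·7 = 14.
Given |C| = 12, check: satisfied.
This |C| is below the Plotkin bound.


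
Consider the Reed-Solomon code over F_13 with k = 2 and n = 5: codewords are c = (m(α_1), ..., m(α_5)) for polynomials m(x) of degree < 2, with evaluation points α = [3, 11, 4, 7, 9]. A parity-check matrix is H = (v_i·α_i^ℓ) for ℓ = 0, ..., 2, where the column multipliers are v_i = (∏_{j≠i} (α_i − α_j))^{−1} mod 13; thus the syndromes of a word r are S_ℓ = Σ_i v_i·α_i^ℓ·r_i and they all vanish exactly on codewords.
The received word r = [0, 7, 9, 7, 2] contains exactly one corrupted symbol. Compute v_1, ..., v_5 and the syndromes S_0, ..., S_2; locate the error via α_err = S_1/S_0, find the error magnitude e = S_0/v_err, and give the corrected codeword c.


S = (2, 1, 7), error at position 4, error magnitude e = 10, c = [0, 7, 9, 10, 2].

Step 1: column multipliers v_i = (∏_{j≠i}(α_i − α_j))^{−1} mod 13.
  i = 1 (α = 3): (3−11)(3−4)(3−7)(3−9) = (−8)·(−1)·(−4)·(−6) = 192 ≡ 10, so v_1 = 10^{−1} = 4 (mod 13).
  i = 2 (α = 11): (11−3)(11−4)(11−7)(11−9) = 8·7·4·2 = 448 ≡ 6, so v_2 = 6^{−1} = 11 (mod 13).
  i = 3 (α = 4): (4−3)(4−11)(4−7)(4−9) = 1·(−7)·(−3)·(−5) = −105 ≡ 12, so v_3 = 12^{−1} = 12 (mod 13).
  i = 4 (α = 7): (7−3)(7−11)(7−4)(7−9) = 4·(−4)·3·(−2) = 96 ≡ 5, so v_4 = 5^{−1} = 8 (mod 13).
  i = 5 (α = 9): (9−3)(9−11)(9−4)(9−7) = 6·(−2)·5·2 = −120 ≡ 10, so v_5 = 10^{−1} = 4 (mod 13).
  v = [4, 11, 12, 8, 4].
Step 2: syndromes of r = [0, 7, 9, 7, 2] (all sums mod 13).
  S_0 = Σ v_i r_i = 4·0 + 11·7 + 12·9 + 8·7 + 4·2 = 249 ≡ 2.
  S_1 = Σ v_i α_i r_i = 4·3·0 + 11·11·7 + 12·4·9 + 8·7·7 + 4·9·2 = 1743 ≡ 1.
  α_i^2 mod 13 = [9, 4, 3, 10, 3].
  S_2 = Σ v_i α_i^2 r_i = 4·9·0 + 11·4·7 + 12·3·9 + 8·10·7 + 4·3·2 = 1216 ≡ 7.
  S = (2, 1, 7) ≠ 0, so r is not a codeword (an error is present).
Step 3: locate the error. For a single error e at position i, S_ℓ = v_i·e·α_i^ℓ, so α_err = S_1/S_0.
  S_0^{−1} = 2^{−1} = 7 (mod 13), so α_err = 1·7 = 7 ≡ 7 = α_4. Error position i = 4.
  Consistency check: S_2/S_1 = 7·1 = 7 ≡ 7 = α_err ✓ (single-error assumption holds).
Step 4: error magnitude e = S_0/v_4 = S_0·∏_{j≠4}(α_4 − α_j) = 2·5 = 10 ≡ 10 (mod 13).
Step 5: correct position 4: c_4 = r_4 − e = 7 − 10 ≡ 10 (mod 13). Hence c = [0, 7, 9, 10, 2].
  Check: interpolating c through the α_i gives m(x) = 12 + 9·x (degree < 2) with m(α_i) = c_i for every i, so c is indeed a codeword.


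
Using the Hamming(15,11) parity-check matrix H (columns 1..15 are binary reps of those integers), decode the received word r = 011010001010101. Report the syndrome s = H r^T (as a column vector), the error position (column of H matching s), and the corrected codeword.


s = (0, 1, 0, 0)^T, error position = 4, corrected codeword c = 011110001010101

Compute s = H r^T mod 2 one row at a time:
  s_1 = 0 + 1 + 0 + 1 + 0 + 1 + 0 + 1 = 4 ≡ 0 (mod 2).
  s_2 = 0 + 1 + 0 + 0 + 0 + 1 + 0 + 1 = 3 ≡ 1 (mod 2).
  s_3 = 1 + 1 + 0 + 0 + 0 + 1 + 0 + 1 = 4 ≡ 0 (mod 2).
  s_4 = 0 + 1 + 1 + 0 + 1 + 1 + 1 + 1 = 6 ≡ 0 (mod 2).
s = (0, 1, 0, 0)^T — this equals column 4 of H (binary 0100), so error is at position 4.
Correct: flip bit 4 of r = 011010001010101 to get c = 011110001010101.


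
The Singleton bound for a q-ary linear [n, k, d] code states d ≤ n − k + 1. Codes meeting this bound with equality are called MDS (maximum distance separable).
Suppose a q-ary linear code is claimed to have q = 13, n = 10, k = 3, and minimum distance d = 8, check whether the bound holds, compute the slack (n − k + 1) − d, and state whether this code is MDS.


Singleton RHS = n − k + 1 = 8, slack = 0, bound satisfied, MDS.

Singleton bound: d ≤ n − k + 1.
Here n = 10, k = 3, so n − k + 1 = 8.
Given d = 8, check d ≤ 8: YES.
Slack = (n − k + 1) − d = 0.
The code is MDS (slack = 0).
Description: the claimed parameters are [10, 3, 8]_13; such a code would be MDS (meets Singleton bound).


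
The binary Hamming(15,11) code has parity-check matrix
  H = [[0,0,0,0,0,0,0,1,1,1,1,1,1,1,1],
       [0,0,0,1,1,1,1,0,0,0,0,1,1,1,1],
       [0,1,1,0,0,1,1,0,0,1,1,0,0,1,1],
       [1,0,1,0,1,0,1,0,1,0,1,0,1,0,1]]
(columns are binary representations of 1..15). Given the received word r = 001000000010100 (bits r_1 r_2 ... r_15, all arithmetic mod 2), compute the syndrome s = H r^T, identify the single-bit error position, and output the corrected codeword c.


s = (0, 1, 0, 1)^T, error position = 5, corrected codeword c = 001010000010100

Compute s = H r^T mod 2 one row at a time:
  s_1 = 0 + 0 + 0 + 1 + 0 + 1 + 0 + 0 = 2 ≡ 0 (mod 2).
  s_2 = 0 + 0 + 0 + 0 + 0 + 1 + 0 + 0 = 1 ≡ 1 (mod 2).
  s_3 = 0 + 1 + 0 + 0 + 0 + 1 + 0 + 0 = 2 ≡ 0 (mod 2).
  s_4 = 0 + 1 + 0 + 0 + 0 + 1 + 1 + 0 = 3 ≡ 1 (mod 2).
s = (0, 1, 0, 1)^T — this equals column 5 of H (binary 0101), so error is at position 5.
Correct: flip bit 5 of r = 001000000010100 to get c = 001010000010100.


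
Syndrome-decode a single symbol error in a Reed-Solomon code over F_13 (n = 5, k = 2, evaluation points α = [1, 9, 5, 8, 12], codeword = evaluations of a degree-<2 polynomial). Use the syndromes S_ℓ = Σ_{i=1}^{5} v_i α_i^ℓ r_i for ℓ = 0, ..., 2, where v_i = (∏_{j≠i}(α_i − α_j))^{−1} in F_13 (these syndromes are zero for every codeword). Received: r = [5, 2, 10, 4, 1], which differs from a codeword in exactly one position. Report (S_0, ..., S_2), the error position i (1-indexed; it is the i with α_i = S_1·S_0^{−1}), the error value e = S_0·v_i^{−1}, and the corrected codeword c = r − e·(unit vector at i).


S = (5, 8, 5), error at position 5, error magnitude e = 5, c = [5, 2, 10, 4, 9].

Step 1: column multipliers v_i = (∏_{j≠i}(α_i − α_j))^{−1} mod 13.
  i = 1 (α = 1): (1−9)(1−5)(1−8)(1−12) = (−8)·(−4)·(−7)·(−11) = 2464 ≡ 7, so v_1 = 7^{−1} = 2 (mod 13).
  i = 2 (α = 9): (9−1)(9−5)(9−8)(9−12) = 8·4·1·(−3) = −96 ≡ 8, so v_2 = 8^{−1} = 5 (mod 13).
  i = 3 (α = 5): (5−1)(5−9)(5−8)(5−12) = 4·(−4)·(−3)·(−7) = −336 ≡ 2, so v_3 = 2^{−1} = 7 (mod 13).
  i = 4 (α = 8): (8−1)(8−9)(8−5)(8−12) = 7·(−1)·3·(−4) = 84 ≡ 6, so v_4 = 6^{−1} = 11 (mod 13).
  i = 5 (α = 12): (12−1)(12−9)(12−5)(12−8) = 11·3·7·4 = 924 ≡ 1, so v_5 = 1^{−1} = 1 (mod 13).
  v = [2, 5, 7, 11, 1].
Step 2: syndromes of r = [5, 2, 10, 4, 1] (all sums mod 13).
  S_0 = Σ v_i r_i = 2·5 + 5·2 + 7·10 + 11·4 + 1·1 = 135 ≡ 5.
  S_1 = Σ v_i α_i r_i = 2·1·5 + 5·9·2 + 7·5·10 + 11·8·4 + 1·12·1 = 814 ≡ 8.
  α_i^2 mod 13 = [1, 3, 12, 12, 1].
  S_2 = Σ v_i α_i^2 r_i = 2·1·5 + 5·3·2 + 7·12·10 + 11·12·4 + 1·1·1 = 1409 ≡ 5.
  S = (5, 8, 5) ≠ 0, so r is not a codeword (an error is present).
Step 3: locate the error. For a single error e at position i, S_ℓ = v_i·e·α_i^ℓ, so α_err = S_1/S_0.
  S_0^{−1} = 5^{−1} = 8 (mod 13), so α_err = 8·8 = 64 ≡ 12 = α_5. Error position i = 5.
  Consistency check: S_2/S_1 = 5·5 = 25 ≡ 12 = α_err ✓ (single-error assumption holds).
Step 4: error magnitude e = S_0/v_5 = S_0·∏_{j≠5}(α_5 − α_j) = 5·1 = 5 ≡ 5 (mod 13).
Step 5: correct position 5: c_5 = r_5 − e = 1 − 5 ≡ 9 (mod 13). Hence c = [5, 2, 10, 4, 9].
  Check: interpolating c through the α_i gives m(x) = 7 + 11·x (degree < 2) with m(α_i) = c_i for every i, so c is indeed a codeword.


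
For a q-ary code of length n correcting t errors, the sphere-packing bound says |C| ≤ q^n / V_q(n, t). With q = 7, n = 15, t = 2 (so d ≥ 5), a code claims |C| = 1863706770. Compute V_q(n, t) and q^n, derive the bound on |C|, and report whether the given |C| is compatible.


V_q(n, t) = 3871, q^n = 4747561509943, Hamming bound = 1226443169, |C| = 1863706770 > bound (violated).

Step 1: Compute V_q(n, t) = Σ_{j=0}^2 C(n, j) (q−1)^j.
  j = 0: C(15,0)·(6)^0 = 1·1 = 1.
  j = 1: C(15,1)·(6)^1 = 15·6 = 90.
  j = 2: C(15,2)·(6)^2 = 105·36 = 3780.
  V_q(n, t) = 1 + 90 + 3780 = 3871.
Step 2: q^n = 7^15 = 4747561509943.
Step 3: Hamming bound ⌊q^n / V_q(n,t)⌋ = ⌊4747561509943/3871⌋ = 1226443169.
Step 4: Compare |C| = 1863706770 to 1226443169: violated.
The claimed |C| lies above the Hamming bound, so no 7-ary code of length 15 with d ≥ 5 can have 1863706770 codewords.


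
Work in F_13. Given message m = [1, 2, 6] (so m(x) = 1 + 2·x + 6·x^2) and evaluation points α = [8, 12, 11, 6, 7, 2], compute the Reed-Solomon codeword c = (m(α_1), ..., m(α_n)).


c = [11, 5, 8, 8, 10, 3]

Message polynomial: m(x) = 1 + 2·x + 6·x^2 (mod 13).
For each evaluation point α_i, compute m(α_i) mod 13:
  α_1 = 8: Horner steps 6 → 11 → 11, so m(8) = 11.
  α_2 = 12: Horner steps 6 → 9 → 5, so m(12) = 5.
  α_3 = 11: Horner steps 6 → 3 → 8, so m(11) = 8.
  α_4 = 6: Horner steps 6 → 12 → 8, so m(6) = 8.
  α_5 = 7: Horner steps 6 → 5 → 10, so m(7) = 10.
  α_6 = 2: Horner steps 6 → 1 → 3, so m(2) = 3.
Codeword c = [11, 5, 8, 8, 10, 3] ∈ F_13^6.


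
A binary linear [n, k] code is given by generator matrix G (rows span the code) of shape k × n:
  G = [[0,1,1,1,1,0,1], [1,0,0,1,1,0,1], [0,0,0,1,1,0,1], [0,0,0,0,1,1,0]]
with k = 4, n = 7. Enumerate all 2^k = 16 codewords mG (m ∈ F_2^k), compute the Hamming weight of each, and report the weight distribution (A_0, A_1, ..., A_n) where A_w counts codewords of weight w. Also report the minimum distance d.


Weight distribution: A_0 = 1, A_1 = 1, A_2 = 2, A_3 = 4, A_4 = 3, A_5 = 3, A_6 = 2. Minimum distance d = 1.

Enumerate all 2^4 = 16 messages m ∈ F_2^4.
For each, compute codeword c = mG in F_2^7, then tally its weight.
  m = 0000 → c = 0000000, weight = 0.
  m = 1000 → c = 0111101, weight = 5.
  m = 0100 → c = 1001101, weight = 4.
  m = 1100 → c = 1110000, weight = 3.
  m = 0010 → c = 0001101, weight = 3.
  m = 1010 → c = 0110000, weight = 2.
  m = 0110 → c = 1000000, weight = 1.
  m = 1110 → c = 1111101, weight = 6.
  m = 0001 → c = 0000110, weight = 2.
  m = 1001 → c = 0111011, weight = 5.
  m = 0101 → c = 1001011, weight = 4.
  m = 1101 → c = 1110110, weight = 5.
  m = 0011 → c = 0001011, weight = 3.
  m = 1011 → c = 0110110, weight = 4.
  m = 0111 → c = 1000110, weight = 3.
  m = 1111 → c = 1111011, weight = 6.
Tally weights:
  weight 0: 1 codewords.
  weight 1: 1 codewords.
  weight 2: 2 codewords.
  weight 3: 4 codewords.
  weight 4: 3 codewords.
  weight 5: 3 codewords.
  weight 6: 2 codewords.
Minimum distance d = smallest w > 0 with A_w > 0 = 1.
Sanity: Σ A_w = 16 = 2^4 = 16 ✓.


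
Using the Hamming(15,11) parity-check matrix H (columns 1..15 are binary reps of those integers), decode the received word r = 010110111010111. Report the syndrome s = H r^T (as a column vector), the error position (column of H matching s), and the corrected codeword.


s = (0, 0, 1, 0)^T, error position = 2, corrected codeword c = 000110111010111

Compute s = H r^T mod 2 one row at a time:
  s_1 = 1 + 1 + 0 + 1 + 0 + 1 + 1 + 1 = 6 ≡ 0 (mod 2).
  s_2 = 1 + 1 + 0 + 1 + 0 + 1 + 1 + 1 = 6 ≡ 0 (mod 2).
  s_3 = 1 + 0 + 0 + 1 + 0 + 1 + 1 + 1 = 5 ≡ 1 (mod 2).
  s_4 = 0 + 0 + 1 + 1 + 1 + 1 + 1 + 1 = 6 ≡ 0 (mod 2).
s = (0, 0, 1, 0)^T — this equals column 2 of H (binary 0010), so error is at position 2.
Correct: flip bit 2 of r = 010110111010111 to get c = 000110111010111.


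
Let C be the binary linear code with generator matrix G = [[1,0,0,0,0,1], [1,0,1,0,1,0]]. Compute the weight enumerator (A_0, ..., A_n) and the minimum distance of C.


Weight distribution: A_0 = 1, A_2 = 1, A_3 = 2. Minimum distance d = 2.

Enumerate all 2^2 = 4 messages m ∈ F_2^2.
For each, compute codeword c = mG in F_2^6, then tally its weight.
  m = 00 → c = 000000, weight = 0.
  m = 10 → c = 100001, weight = 2.
  m = 01 → c = 101010, weight = 3.
  m = 11 → c = 001011, weight = 3.
Tally weights:
  weight 0: 1 codewords.
  weight 2: 1 codewords.
  weight 3: 2 codewords.
Minimum distance d = smallest w > 0 with A_w > 0 = 2.
Sanity: Σ A_w = 4 = 2^2 = 4 ✓.


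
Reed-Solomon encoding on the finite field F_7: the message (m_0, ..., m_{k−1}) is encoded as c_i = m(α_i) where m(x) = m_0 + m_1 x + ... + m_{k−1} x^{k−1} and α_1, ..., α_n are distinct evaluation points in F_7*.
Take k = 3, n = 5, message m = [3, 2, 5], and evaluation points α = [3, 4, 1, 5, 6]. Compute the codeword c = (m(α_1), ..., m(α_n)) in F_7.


c = [5, 0, 3, 5, 6]

Message polynomial: m(x) = 3 + 2·x + 5·x^2 (mod 7).
For each evaluation point α_i, compute m(α_i) mod 7:
  α_1 = 3: Horner steps 5 → 3 → 5, so m(3) = 5.
  α_2 = 4: Horner steps 5 → 1 → 0, so m(4) = 0.
  α_3 = 1: Horner steps 5 → 0 → 3, so m(1) = 3.
  α_4 = 5: Horner steps 5 → 6 → 5, so m(5) = 5.
  α_5 = 6: Horner steps 5 → 4 → 6, so m(6) = 6.
Codeword c = [5, 0, 3, 5, 6] ∈ F_7^5.


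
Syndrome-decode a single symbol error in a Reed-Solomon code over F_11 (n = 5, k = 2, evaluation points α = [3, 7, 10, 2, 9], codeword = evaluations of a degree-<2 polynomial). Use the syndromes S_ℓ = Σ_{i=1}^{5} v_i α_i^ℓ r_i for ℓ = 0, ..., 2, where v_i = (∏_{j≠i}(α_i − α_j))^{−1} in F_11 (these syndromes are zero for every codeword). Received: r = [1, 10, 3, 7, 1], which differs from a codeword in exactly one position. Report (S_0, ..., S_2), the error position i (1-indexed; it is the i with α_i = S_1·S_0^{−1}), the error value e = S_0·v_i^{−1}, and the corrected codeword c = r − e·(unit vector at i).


S = (9, 4, 3), error at position 5, error magnitude e = 3, c = [1, 10, 3, 7, 9].

Step 1: column multipliers v_i = (∏_{j≠i}(α_i − α_j))^{−1} mod 11.
  i = 1 (α = 3): (3−7)(3−10)(3−2)(3−9) = (−4)·(−7)·1·(−6) = −168 ≡ 8, so v_1 = 8^{−1} = 7 (mod 11).
  i = 2 (α = 7): (7−3)(7−10)(7−2)(7−9) = 4·(−3)·5·(−2) = 120 ≡ 10, so v_2 = 10^{−1} = 10 (mod 11).
  i = 3 (α = 10): (10−3)(10−7)(10−2)(10−9) = 7·3·8·1 = 168 ≡ 3, so v_3 = 3^{−1} = 4 (mod 11).
  i = 4 (α = 2): (2−3)(2−7)(2−10)(2−9) = (−1)·(−5)·(−8)·(−7) = 280 ≡ 5, so v_4 = 5^{−1} = 9 (mod 11).
  i = 5 (α = 9): (9−3)(9−7)(9−10)(9−2) = 6·2·(−1)·7 = −84 ≡ 4, so v_5 = 4^{−1} = 3 (mod 11).
  v = [7, 10, 4, 9, 3].
Step 2: syndromes of r = [1, 10, 3, 7, 1] (all sums mod 11).
  S_0 = Σ v_i r_i = 7·1 + 10·10 + 4·3 + 9·7 + 3·1 = 185 ≡ 9.
  S_1 = Σ v_i α_i r_i = 7·3·1 + 10·7·10 + 4·10·3 + 9·2·7 + 3·9·1 = 994 ≡ 4.
  α_i^2 mod 11 = [9, 5, 1, 4, 4].
  S_2 = Σ v_i α_i^2 r_i = 7·9·1 + 10·5·10 + 4·1·3 + 9·4·7 + 3·4·1 = 839 ≡ 3.
  S = (9, 4, 3) ≠ 0, so r is not a codeword (an error is present).
Step 3: locate the error. For a single error e at position i, S_ℓ = v_i·e·α_i^ℓ, so α_err = S_1/S_0.
  S_0^{−1} = 9^{−1} = 5 (mod 11), so α_err = 4·5 = 20 ≡ 9 = α_5. Error position i = 5.
  Consistency check: S_2/S_1 = 3·3 = 9 ≡ 9 = α_err ✓ (single-error assumption holds).
Step 4: error magnitude e = S_0/v_5 = S_0·∏_{j≠5}(α_5 − α_j) = 9·4 = 36 ≡ 3 (mod 11).
Step 5: correct position 5: c_5 = r_5 − e = 1 − 3 ≡ 9 (mod 11). Hence c = [1, 10, 3, 7, 9].
  Check: interpolating c through the α_i gives m(x) = 8 + 5·x (degree < 2) with m(α_i) = c_i for every i, so c is indeed a codeword.


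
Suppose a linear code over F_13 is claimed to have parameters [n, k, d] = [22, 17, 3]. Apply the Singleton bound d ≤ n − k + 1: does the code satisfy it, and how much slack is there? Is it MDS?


Singleton RHS = n − k + 1 = 6, slack = 3, bound satisfied, not MDS.

Singleton bound: d ≤ n − k + 1.
Here n = 22, k = 17, so n − k + 1 = 6.
Given d = 3, check d ≤ 6: YES.
Slack = (n − k + 1) − d = 3.
The code is NOT MDS (slack = 3 > 0).
Description: the claimed parameters are [22, 17, 3]_13; such a code would be non-MDS.


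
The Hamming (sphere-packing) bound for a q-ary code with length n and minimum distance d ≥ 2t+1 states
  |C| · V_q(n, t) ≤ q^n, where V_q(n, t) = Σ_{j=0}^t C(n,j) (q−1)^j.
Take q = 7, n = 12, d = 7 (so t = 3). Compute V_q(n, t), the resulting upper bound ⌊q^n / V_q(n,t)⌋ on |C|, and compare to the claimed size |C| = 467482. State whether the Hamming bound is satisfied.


V_q(n, t) = 49969, q^n = 13841287201, Hamming bound = 276997, |C| = 467482 > bound (violated).

Step 1: Compute V_q(n, t) = Σ_{j=0}^3 C(n, j) (q−1)^j.
  j = 0: C(12,0)·(6)^0 = 1·1 = 1.
  j = 1: C(12,1)·(6)^1 = 12·6 = 72.
  j = 2: C(12,2)·(6)^2 = 66·36 = 2376.
  j = 3: C(12,3)·(6)^3 = 220·216 = 47520.
  V_q(n, t) = 1 + 72 + 2376 + 47520 = 49969.
Step 2: q^n = 7^12 = 13841287201.
Step 3: Hamming bound ⌊q^n / V_q(n,t)⌋ = ⌊13841287201/49969⌋ = 276997.
Step 4: Compare |C| = 467482 to 276997: violated.
The claimed |C| lies above the Hamming bound, so no 7-ary code of length 12 with d ≥ 7 can have 467482 codewords.


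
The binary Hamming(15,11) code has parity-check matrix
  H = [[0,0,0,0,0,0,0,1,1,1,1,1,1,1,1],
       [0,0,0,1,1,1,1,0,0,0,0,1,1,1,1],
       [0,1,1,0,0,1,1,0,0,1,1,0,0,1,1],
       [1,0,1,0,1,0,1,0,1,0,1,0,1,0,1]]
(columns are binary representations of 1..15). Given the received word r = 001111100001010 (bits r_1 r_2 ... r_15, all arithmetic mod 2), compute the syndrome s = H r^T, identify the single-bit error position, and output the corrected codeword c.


s = (0, 0, 0, 1)^T, error position = 1, corrected codeword c = 101111100001010

Compute s = H r^T mod 2 one row at a time:
  s_1 = 0 + 0 + 0 + 0 + 1 + 0 + 1 + 0 = 2 ≡ 0 (mod 2).
  s_2 = 1 + 1 + 1 + 1 + 1 + 0 + 1 + 0 = 6 ≡ 0 (mod 2).
  s_3 = 0 + 1 + 1 + 1 + 0 + 0 + 1 + 0 = 4 ≡ 0 (mod 2).
  s_4 = 0 + 1 + 1 + 1 + 0 + 0 + 0 + 0 = 3 ≡ 1 (mod 2).
s = (0, 0, 0, 1)^T — this equals column 1 of H (binary 0001), so error is at position 1.
Correct: flip bit 1 of r = 001111100001010 to get c = 101111100001010.


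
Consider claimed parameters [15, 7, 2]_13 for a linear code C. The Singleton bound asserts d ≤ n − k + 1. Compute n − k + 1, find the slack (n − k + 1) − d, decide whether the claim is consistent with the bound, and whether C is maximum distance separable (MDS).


Singleton RHS = n − k + 1 = 9, slack = 7, bound satisfied, not MDS.

Singleton bound: d ≤ n − k + 1.
Here n = 15, k = 7, so n − k + 1 = 9.
Given d = 2, check d ≤ 9: YES.
Slack = (n − k + 1) − d = 7.
The code is NOT MDS (slack = 7 > 0).
Description: the claimed parameters are [15, 7, 2]_13; such a code would be non-MDS.


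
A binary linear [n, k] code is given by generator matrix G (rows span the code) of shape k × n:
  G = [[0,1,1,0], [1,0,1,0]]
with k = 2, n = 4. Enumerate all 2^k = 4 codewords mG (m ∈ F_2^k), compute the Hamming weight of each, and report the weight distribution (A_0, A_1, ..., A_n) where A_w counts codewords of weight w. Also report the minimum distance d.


Weight distribution: A_0 = 1, A_2 = 3. Minimum distance d = 2.

Enumerate all 2^2 = 4 messages m ∈ F_2^2.
For each, compute codeword c = mG in F_2^4, then tally its weight.
  m = 00 → c = 0000, weight = 0.
  m = 10 → c = 0110, weight = 2.
  m = 01 → c = 1010, weight = 2.
  m = 11 → c = 1100, weight = 2.
Tally weights:
  weight 0: 1 codewords.
  weight 2: 3 codewords.
Minimum distance d = smallest w > 0 with A_w > 0 = 2.
Sanity: Σ A_w = 4 = 2^2 = 4 ✓.


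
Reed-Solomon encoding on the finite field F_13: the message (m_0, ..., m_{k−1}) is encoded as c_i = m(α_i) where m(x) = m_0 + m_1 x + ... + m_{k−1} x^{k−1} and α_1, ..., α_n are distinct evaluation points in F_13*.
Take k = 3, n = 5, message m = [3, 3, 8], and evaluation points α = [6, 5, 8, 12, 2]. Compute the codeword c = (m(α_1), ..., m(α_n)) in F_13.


c = [10, 10, 6, 8, 2]

Message polynomial: m(x) = 3 + 3·x + 8·x^2 (mod 13).
For each evaluation point α_i, compute m(α_i) mod 13:
  α_1 = 6: Horner steps 8 → 12 → 10, so m(6) = 10.
  α_2 = 5: Horner steps 8 → 4 → 10, so m(5) = 10.
  α_3 = 8: Horner steps 8 → 2 → 6, so m(8) = 6.
  α_4 = 12: Horner steps 8 → 8 → 8, so m(12) = 8.
  α_5 = 2: Horner steps 8 → 6 → 2, so m(2) = 2.
Codeword c = [10, 10, 6, 8, 2] ∈ F_13^5.


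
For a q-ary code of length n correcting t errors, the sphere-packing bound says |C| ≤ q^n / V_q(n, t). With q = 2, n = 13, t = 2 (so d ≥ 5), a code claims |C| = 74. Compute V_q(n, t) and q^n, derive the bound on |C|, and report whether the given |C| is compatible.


V_q(n, t) = 92, q^n = 8192, Hamming bound = 89, |C| = 74 ≤ bound (satisfied).

Step 1: Compute V_q(n, t) = Σ_{j=0}^2 C(n, j) (q−1)^j.
  j = 0: C(13,0)·(1)^0 = 1·1 = 1.
  j = 1: C(13,1)·(1)^1 = 13·1 = 13.
  j = 2: C(13,2)·(1)^2 = 78·1 = 78.
  V_q(n, t) = 1 + 13 + 78 = 92.
Step 2: q^n = 2^13 = 8192.
Step 3: Hamming bound ⌊q^n / V_q(n,t)⌋ = ⌊8192/92⌋ = 89.
Step 4: Compare |C| = 74 to 89: satisfied.
The claimed |C| lies below the Hamming bound.


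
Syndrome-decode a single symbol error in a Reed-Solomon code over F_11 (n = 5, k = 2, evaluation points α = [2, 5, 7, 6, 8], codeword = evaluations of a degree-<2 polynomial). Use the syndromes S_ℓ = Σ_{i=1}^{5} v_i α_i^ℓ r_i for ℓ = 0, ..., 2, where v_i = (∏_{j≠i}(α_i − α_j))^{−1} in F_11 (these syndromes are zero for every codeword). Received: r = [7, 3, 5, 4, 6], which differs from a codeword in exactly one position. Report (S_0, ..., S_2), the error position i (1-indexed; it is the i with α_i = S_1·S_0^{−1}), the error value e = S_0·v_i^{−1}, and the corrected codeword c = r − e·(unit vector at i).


S = (5, 10, 9), error at position 1, error magnitude e = 7, c = [0, 3, 5, 4, 6].

Step 1: column multipliers v_i = (∏_{j≠i}(α_i − α_j))^{−1} mod 11.
  i = 1 (α = 2): (2−5)(2−7)(2−6)(2−8) = (−3)·(−5)·(−4)·(−6) = 360 ≡ 8, so v_1 = 8^{−1} = 7 (mod 11).
  i = 2 (α = 5): (5−2)(5−7)(5−6)(5−8) = 3·(−2)·(−1)·(−3) = −18 ≡ 4, so v_2 = 4^{−1} = 3 (mod 11).
  i = 3 (α = 7): (7−2)(7−5)(7−6)(7−8) = 5·2·1·(−1) = −10 ≡ 1, so v_3 = 1^{−1} = 1 (mod 11).
  i = 4 (α = 6): (6−2)(6−5)(6−7)(6−8) = 4·1·(−1)·(−2) = 8 ≡ 8, so v_4 = 8^{−1} = 7 (mod 11).
  i = 5 (α = 8): (8−2)(8−5)(8−7)(8−6) = 6·3·1·2 = 36 ≡ 3, so v_5 = 3^{−1} = 4 (mod 11).
  v = [7, 3, 1, 7, 4].
Step 2: syndromes of r = [7, 3, 5, 4, 6] (all sums mod 11).
  S_0 = Σ v_i r_i = 7·7 + 3·3 + 1·5 + 7·4 + 4·6 = 115 ≡ 5.
  S_1 = Σ v_i α_i r_i = 7·2·7 + 3·5·3 + 1·7·5 + 7·6·4 + 4·8·6 = 538 ≡ 10.
  α_i^2 mod 11 = [4, 3, 5, 3, 9].
  S_2 = Σ v_i α_i^2 r_i = 7·4·7 + 3·3·3 + 1·5·5 + 7·3·4 + 4·9·6 = 548 ≡ 9.
  S = (5, 10, 9) ≠ 0, so r is not a codeword (an error is present).
Step 3: locate the error. For a single error e at position i, S_ℓ = v_i·e·α_i^ℓ, so α_err = S_1/S_0.
  S_0^{−1} = 5^{−1} = 9 (mod 11), so α_err = 10·9 = 90 ≡ 2 = α_1. Error position i = 1.
  Consistency check: S_2/S_1 = 9·10 = 90 ≡ 2 = α_err ✓ (single-error assumption holds).
Step 4: error magnitude e = S_0/v_1 = S_0·∏_{j≠1}(α_1 − α_j) = 5·8 = 40 ≡ 7 (mod 11).
Step 5: correct position 1: c_1 = r_1 − e = 7 − 7 ≡ 0 (mod 11). Hence c = [0, 3, 5, 4, 6].
  Check: interpolating c through the α_i gives m(x) = 9 + 1·x (degree < 2) with m(α_i) = c_i for every i, so c is indeed a codeword.


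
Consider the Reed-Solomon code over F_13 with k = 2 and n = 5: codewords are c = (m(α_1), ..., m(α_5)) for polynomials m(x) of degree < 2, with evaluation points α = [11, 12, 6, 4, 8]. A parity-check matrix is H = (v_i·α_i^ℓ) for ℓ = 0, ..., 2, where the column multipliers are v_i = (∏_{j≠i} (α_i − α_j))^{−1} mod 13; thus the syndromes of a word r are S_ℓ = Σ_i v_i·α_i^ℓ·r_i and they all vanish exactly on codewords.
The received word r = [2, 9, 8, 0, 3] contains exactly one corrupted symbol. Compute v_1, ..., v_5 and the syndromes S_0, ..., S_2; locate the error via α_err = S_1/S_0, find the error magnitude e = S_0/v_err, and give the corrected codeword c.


S = (12, 1, 12), error at position 2, error magnitude e = 3, c = [2, 6, 8, 0, 3].

Step 1: column multipliers v_i = (∏_{j≠i}(α_i − α_j))^{−1} mod 13.
  i = 1 (α = 11): (11−12)(11−6)(11−4)(11−8) = (−1)·5·7·3 = −105 ≡ 12, so v_1 = 12^{−1} = 12 (mod 13).
  i = 2 (α = 12): (12−11)(12−6)(12−4)(12−8) = 1·6·8·4 = 192 ≡ 10, so v_2 = 10^{−1} = 4 (mod 13).
  i = 3 (α = 6): (6−11)(6−12)(6−4)(6−8) = (−5)·(−6)·2·(−2) = −120 ≡ 10, so v_3 = 10^{−1} = 4 (mod 13).
  i = 4 (α = 4): (4−11)(4−12)(4−6)(4−8) = (−7)·(−8)·(−2)·(−4) = 448 ≡ 6, so v_4 = 6^{−1} = 11 (mod 13).
  i = 5 (α = 8): (8−11)(8−12)(8−6)(8−4) = (−3)·(−4)·2·4 = 96 ≡ 5, so v_5 = 5^{−1} = 8 (mod 13).
  v = [12, 4, 4, 11, 8].
Step 2: syndromes of r = [2, 9, 8, 0, 3] (all sums mod 13).
  S_0 = Σ v_i r_i = 12·2 + 4·9 + 4·8 + 11·0 + 8·3 = 116 ≡ 12.
  S_1 = Σ v_i α_i r_i = 12·11·2 + 4·12·9 + 4·6·8 + 11·4·0 + 8·8·3 = 1080 ≡ 1.
  α_i^2 mod 13 = [4, 1, 10, 3, 12].
  S_2 = Σ v_i α_i^2 r_i = 12·4·2 + 4·1·9 + 4·10·8 + 11·3·0 + 8·12·3 = 740 ≡ 12.
  S = (12, 1, 12) ≠ 0, so r is not a codeword (an error is present).
Step 3: locate the error. For a single error e at position i, S_ℓ = v_i·e·α_i^ℓ, so α_err = S_1/S_0.
  S_0^{−1} = 12^{−1} = 12 (mod 13), so α_err = 1·12 = 12 ≡ 12 = α_2. Error position i = 2.
  Consistency check: S_2/S_1 = 12·1 = 12 ≡ 12 = α_err ✓ (single-error assumption holds).
Step 4: error magnitude e = S_0/v_2 = S_0·∏_{j≠2}(α_2 − α_j) = 12·10 = 120 ≡ 3 (mod 13).
Step 5: correct position 2: c_2 = r_2 − e = 9 − 3 ≡ 6 (mod 13). Hence c = [2, 6, 8, 0, 3].
  Check: interpolating c through the α_i gives m(x) = 10 + 4·x (degree < 2) with m(α_i) = c_i for every i, so c is indeed a codeword.


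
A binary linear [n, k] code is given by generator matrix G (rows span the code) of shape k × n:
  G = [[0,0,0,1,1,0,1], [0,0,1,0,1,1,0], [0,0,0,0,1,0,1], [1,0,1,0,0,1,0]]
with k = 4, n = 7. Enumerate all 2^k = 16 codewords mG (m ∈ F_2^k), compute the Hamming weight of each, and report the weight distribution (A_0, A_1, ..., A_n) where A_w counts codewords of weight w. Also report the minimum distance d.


Weight distribution: A_0 = 1, A_1 = 1, A_2 = 3, A_3 = 6, A_4 = 3, A_5 = 1, A_6 = 1. Minimum distance d = 1.

Enumerate all 2^4 = 16 messages m ∈ F_2^4.
For each, compute codeword c = mG in F_2^7, then tally its weight.
  m = 0000 → c = 0000000, weight = 0.
  m = 1000 → c = 0001101, weight = 3.
  m = 0100 → c = 0010110, weight = 3.
  m = 1100 → c = 0011011, weight = 4.
  m = 0010 → c = 0000101, weight = 2.
  m = 1010 → c = 0001000, weight = 1.
  m = 0110 → c = 0010011, weight = 3.
  m = 1110 → c = 0011110, weight = 4.
  m = 0001 → c = 1010010, weight = 3.
  m = 1001 → c = 1011111, weight = 6.
  m = 0101 → c = 1000100, weight = 2.
  m = 1101 → c = 1001001, weight = 3.
  m = 0011 → c = 1010111, weight = 5.
  m = 1011 → c = 1011010, weight = 4.
  m = 0111 → c = 1000001, weight = 2.
  m = 1111 → c = 1001100, weight = 3.
Tally weights:
  weight 0: 1 codewords.
  weight 1: 1 codewords.
  weight 2: 3 codewords.
  weight 3: 6 codewords.
  weight 4: 3 codewords.
  weight 5: 1 codewords.
  weight 6: 1 codewords.
Minimum distance d = smallest w > 0 with A_w > 0 = 1.
Sanity: Σ A_w = 16 = 2^4 = 16 ✓.


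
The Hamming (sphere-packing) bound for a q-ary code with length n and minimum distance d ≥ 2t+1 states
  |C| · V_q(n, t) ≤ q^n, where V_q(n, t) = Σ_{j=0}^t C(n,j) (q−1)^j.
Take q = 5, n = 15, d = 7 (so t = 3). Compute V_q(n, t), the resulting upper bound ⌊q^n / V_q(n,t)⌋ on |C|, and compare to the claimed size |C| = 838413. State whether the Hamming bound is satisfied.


V_q(n, t) = 30861, q^n = 30517578125, Hamming bound = 988871, |C| = 838413 ≤ bound (satisfied).

Step 1: Compute V_q(n, t) = Σ_{j=0}^3 C(n, j) (q−1)^j.
  j = 0: C(15,0)·(4)^0 = 1·1 = 1.
  j = 1: C(15,1)·(4)^1 = 15·4 = 60.
  j = 2: C(15,2)·(4)^2 = 105·16 = 1680.
  j = 3: C(15,3)·(4)^3 = 455·64 = 29120.
  V_q(n, t) = 1 + 60 + 1680 + 29120 = 30861.
Step 2: q^n = 5^15 = 30517578125.
Step 3: Hamming bound ⌊q^n / V_q(n,t)⌋ = ⌊30517578125/30861⌋ = 988871.
Step 4: Compare |C| = 838413 to 988871: satisfied.
The claimed |C| lies below the Hamming bound.


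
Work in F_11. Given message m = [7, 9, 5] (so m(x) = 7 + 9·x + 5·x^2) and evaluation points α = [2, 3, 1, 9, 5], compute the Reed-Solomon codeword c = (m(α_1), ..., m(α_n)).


c = [1, 2, 10, 9, 1]

Message polynomial: m(x) = 7 + 9·x + 5·x^2 (mod 11).
For each evaluation point α_i, compute m(α_i) mod 11:
  α_1 = 2: Horner steps 5 → 8 → 1, so m(2) = 1.
  α_2 = 3: Horner steps 5 → 2 → 2, so m(3) = 2.
  α_3 = 1: Horner steps 5 → 3 → 10, so m(1) = 10.
  α_4 = 9: Horner steps 5 → 10 → 9, so m(9) = 9.
  α_5 = 5: Horner steps 5 → 1 → 1, so m(5) = 1.
Codeword c = [1, 2, 10, 9, 1] ∈ F_11^5.


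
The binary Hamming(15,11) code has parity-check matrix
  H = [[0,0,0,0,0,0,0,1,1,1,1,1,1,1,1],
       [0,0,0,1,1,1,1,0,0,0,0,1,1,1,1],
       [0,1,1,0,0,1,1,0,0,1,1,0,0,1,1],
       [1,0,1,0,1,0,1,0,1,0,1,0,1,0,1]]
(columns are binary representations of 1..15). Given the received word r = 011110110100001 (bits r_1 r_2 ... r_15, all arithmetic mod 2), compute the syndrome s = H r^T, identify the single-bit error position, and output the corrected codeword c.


s = (1, 0, 1, 0)^T, error position = 10, corrected codeword c = 011110110000001

Compute s = H r^T mod 2 one row at a time:
  s_1 = 1 + 0 + 1 + 0 + 0 + 0 + 0 + 1 = 3 ≡ 1 (mod 2).
  s_2 = 1 + 1 + 0 + 1 + 0 + 0 + 0 + 1 = 4 ≡ 0 (mod 2).
  s_3 = 1 + 1 + 0 + 1 + 1 + 0 + 0 + 1 = 5 ≡ 1 (mod 2).
  s_4 = 0 + 1 + 1 + 1 + 0 + 0 + 0 + 1 = 4 ≡ 0 (mod 2).
s = (1, 0, 1, 0)^T — this equals column 10 of H (binary 1010), so error is at position 10.
Correct: flip bit 10 of r = 011110110100001 to get c = 011110110000001.
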